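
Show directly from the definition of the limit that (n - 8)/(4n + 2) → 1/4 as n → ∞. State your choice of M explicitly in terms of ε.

M = (17/8)/ε

Fix ε > 0. For n ≥ 1, |(n - 8)/(4n + 2) − (1/4)| = |-34|/(4(4n + 2)) = 34/(4(4n + 2)).
Since 4n + 2 ≥ 4n for n ≥ 1, this is ≤ 34/(4·4n) = (17/8)/n.
So |(n - 8)/(4n + 2) − (1/4)| < ε whenever n > (17/8)/ε.
Take M = (17/8)/ε. If n > M then |(n - 8)/(4n + 2) − (1/4)| ≤ (17/8)/n < ε.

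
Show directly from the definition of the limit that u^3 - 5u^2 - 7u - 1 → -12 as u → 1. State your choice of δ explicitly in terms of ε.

Let ε > 0. We want δ > 0 such that 0 < |u − 1| < δ implies |(u^3 - 5u^2 - 7u - 1) + 12| < ε.
(u^3 - 5u^2 - 7u - 1) + 12 = u^3 - 5u^2 - 7u + 11 = (u − 1)(u^2 - 4u - 11).
So |(u^3 - 5u^2 - 7u - 1) + 12| = |u − 1|·|u^2 - 4u - 11|.
Require δ ≤ 2. Then |u − 1| < 2 gives |u| < 3, and by the triangle inequality |u^2 - 4u - 11| ≤ 3^2 + 4·3 + 11 = 32.
Hence |(u^3 - 5u^2 - 7u - 1) + 12| ≤ 32|u − 1| < ε provided |u − 1| < ε/32.
Take δ = min(2, ε/32). Then 0 < |u − 1| < δ gives both |u − 1| < 2 and |u − 1| < ε/32, so |(u^3 - 5u^2 - 7u - 1) + 12| < ε.

δ = min(2, ε/32)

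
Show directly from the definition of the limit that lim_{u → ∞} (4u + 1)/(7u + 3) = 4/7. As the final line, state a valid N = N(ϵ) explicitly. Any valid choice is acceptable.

N = (5/49)/ϵ

Suppose ϵ > 0. We seek N > 0 such that u > N implies |(4u + 1)/(7u + 3) − (4/7)| < ϵ.
(4u + 1)/(7u + 3) − (4/7) = (7(4u + 1) − 4(7u + 3)) / (7(7u + 3)) = -5/(7(7u + 3)).
For u > 0 we have 7u + 3 > 7u, so |(4u + 1)/(7u + 3) − (4/7)| = 5/(7(7u + 3)) < 5/(7·7u) = (5/49)/u.
Thus |(4u + 1)/(7u + 3) − (4/7)| < ϵ whenever u > (5/49)/ϵ.
Take N = (5/49)/ϵ. If u > N then |(4u + 1)/(7u + 3) − (4/7)| < (5/49)/u < ϵ.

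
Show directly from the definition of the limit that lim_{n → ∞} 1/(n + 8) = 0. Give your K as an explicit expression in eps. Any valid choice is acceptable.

K = 1/eps

Fix eps > 0. For n ≥ 1, |1/(n + 8) − 0| = 1/(n + 8) ≤ 1/n.
We need 1/n < eps, i.e. n > 1/eps.
Take K = 1/eps. If n > K then |1/(n + 8)| ≤ 1/n < eps.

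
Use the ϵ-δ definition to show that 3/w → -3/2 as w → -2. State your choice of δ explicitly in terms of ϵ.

Let ϵ > 0. We seek δ > 0 such that 0 < |w + 2| < δ implies |3/w + 3/2| < ϵ.
|3/w + 3/2| = 3·|-2 − w|/(2·|w|) = 3|w + 2|/(2|w|).
Restrict δ ≤ 1. Then |w + 2| < 1 gives |w| > 1, so 2|w| > 2.
Then |3/w + 3/2| < 3|w + 2|/2, which is < ϵ when |w + 2| < (2/3)ϵ.
Take δ = min(1, (2/3)ϵ). Then 0 < |w + 2| < δ gives both |w + 2| < 1 and |w + 2| < (2/3)ϵ, so |3/w + 3/2| < ϵ.

δ = min(1, (2/3)ϵ)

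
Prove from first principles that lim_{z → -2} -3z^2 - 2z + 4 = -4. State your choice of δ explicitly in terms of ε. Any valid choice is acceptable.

δ = min(2, ε/16)

Let ε > 0 be given. We want δ > 0 such that 0 < |z + 2| < δ implies |(-3z^2 - 2z + 4) + 4| < ε.
(-3z^2 - 2z + 4) + 4 = -3z^2 - 2z + 8 = (z + 2)(-3z + 4).
So |(-3z^2 - 2z + 4) + 4| = |z + 2|·|-3z + 4|.
Require δ ≤ 2. Then |z + 2| < 2 gives |z| < 4, and by the triangle inequality |-3z + 4| ≤ 3·4 + 4 = 16.
Hence |(-3z^2 - 2z + 4) + 4| ≤ 16|z + 2| < ε provided |z + 2| < ε/16.
Take δ = min(2, ε/16). Then 0 < |z + 2| < δ gives both |z + 2| < 2 and |z + 2| < ε/16, so |(-3z^2 - 2z + 4) + 4| < ε.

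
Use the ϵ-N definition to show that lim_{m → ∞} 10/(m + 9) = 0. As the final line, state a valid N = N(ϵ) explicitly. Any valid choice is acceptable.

Let ϵ > 0. For m ≥ 1, |10/(m + 9) − 0| = 10/(m + 9) ≤ 10/m.
We need 10/m < ϵ, i.e. m > 10/ϵ.
Take N = 10/ϵ. If m > N then |10/(m + 9)| ≤ 10/m < ϵ.

N = 10/ϵ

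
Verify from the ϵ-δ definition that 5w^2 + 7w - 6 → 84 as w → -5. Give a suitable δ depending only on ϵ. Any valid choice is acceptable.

Let ϵ > 0. We want δ > 0 such that 0 < |w + 5| < δ implies |(5w^2 + 7w - 6) − 84| < ϵ.
(5w^2 + 7w - 6) − 84 = 5w^2 + 7w - 90 = (w + 5)(5w - 18).
So |(5w^2 + 7w - 6) − 84| = |w + 5|·|5w - 18|.
Require δ ≤ 2. Then |w + 5| < 2 gives |w| < 7, and by the triangle inequality |5w - 18| ≤ 5·7 + 18 = 53.
Hence |(5w^2 + 7w - 6) − 84| ≤ 53|w + 5| < ϵ provided |w + 5| < ϵ/53.
Choosing δ = min(2, ϵ/53) ensures both conditions, hence |(5w^2 + 7w - 6) − 84| < ϵ.

δ = min(2, ϵ/53)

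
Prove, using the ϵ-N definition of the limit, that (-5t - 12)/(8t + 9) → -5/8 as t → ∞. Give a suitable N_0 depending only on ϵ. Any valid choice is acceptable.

Suppose ϵ > 0. We seek N_0 > 0 such that t > N_0 implies |(-5t - 12)/(8t + 9) + 5/8| < ϵ.
(-5t - 12)/(8t + 9) + 5/8 = (8(-5t - 12) − (-5)(8t + 9)) / (8(8t + 9)) = -51/(8(8t + 9)).
For t > 0 we have 8t + 9 > 8t, so |(-5t - 12)/(8t + 9) + 5/8| = 51/(8(8t + 9)) < 51/(8·8t) = (51/64)/t.
Thus |(-5t - 12)/(8t + 9) + 5/8| < ϵ whenever t > (51/64)/ϵ.
Take N_0 = (51/64)/ϵ. If t > N_0 then |(-5t - 12)/(8t + 9) + 5/8| < (51/64)/t < ϵ.

N_0 = (51/64)/ϵ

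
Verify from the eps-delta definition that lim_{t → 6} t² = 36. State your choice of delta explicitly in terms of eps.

Fix eps > 0. We seek delta > 0 with 0 < |t − 6| < delta ⇒ |t² − 36| < eps.
Factor: t² − 36 = (t − 6)(t + 6), so |t² − 36| = |t − 6|·|t + 6|.
Impose delta ≤ 1 so that |t| < 7; then |t + 6| ≤ 13.
Hence |t² − 36| ≤ 13|t − 6|, which is < eps once |t − 6| < eps/13.
Take delta = min(1, eps/13). If 0 < |t − 6| < delta then both bounds hold and |t² − 36| ≤ 13|t − 6| < 13·(eps/13) = eps.

delta = min(1, eps/13)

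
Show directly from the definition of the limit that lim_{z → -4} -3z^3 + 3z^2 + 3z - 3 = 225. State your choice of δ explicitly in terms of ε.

δ = min(1, ε/207)

Suppose ε > 0. We want δ > 0 such that 0 < |z + 4| < δ implies |(-3z^3 + 3z^2 + 3z - 3) − 225| < ε.
(-3z^3 + 3z^2 + 3z - 3) − 225 = -3z^3 + 3z^2 + 3z - 228 = (z + 4)(-3z^2 + 15z - 57).
So |(-3z^3 + 3z^2 + 3z - 3) − 225| = |z + 4|·|-3z^2 + 15z - 57|.
Assume first that |z + 4| < 1, so |z| < 5. Then |-3z^2 + 15z - 57| ≤ 3·5^2 + 15·5 + 57 = 207.
Hence |(-3z^3 + 3z^2 + 3z - 3) − 225| ≤ 207|z + 4| < ε provided |z + 4| < ε/207.
Take δ = min(1, ε/207). Then 0 < |z + 4| < δ gives both |z + 4| < 1 and |z + 4| < ε/207, so |(-3z^3 + 3z^2 + 3z - 3) − 225| < ε.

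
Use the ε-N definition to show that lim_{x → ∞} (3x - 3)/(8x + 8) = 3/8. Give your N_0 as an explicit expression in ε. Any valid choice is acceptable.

N_0 = (3/4)/ε

Let ε > 0 be given. We seek N_0 > 0 such that x > N_0 implies |(3x - 3)/(8x + 8) − (3/8)| < ε.
(3x - 3)/(8x + 8) − (3/8) = (8(3x - 3) − 3(8x + 8)) / (8(8x + 8)) = -48/(8(8x + 8)).
For x > 0 we have 8x + 8 > 8x, so |(3x - 3)/(8x + 8) − (3/8)| = 48/(8(8x + 8)) < 48/(8·8x) = (3/4)/x.
Thus |(3x - 3)/(8x + 8) − (3/8)| < ε whenever x > (3/4)/ε.
Take N_0 = (3/4)/ε. If x > N_0 then |(3x - 3)/(8x + 8) − (3/8)| < (3/4)/x < ε.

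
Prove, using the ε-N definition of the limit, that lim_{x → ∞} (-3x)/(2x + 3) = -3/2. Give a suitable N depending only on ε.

Let ε > 0 be given. We seek N > 0 such that x > N implies |(-3x)/(2x + 3) + 3/2| < ε.
(-3x)/(2x + 3) + 3/2 = (2(-3x) − (-3)(2x + 3)) / (2(2x + 3)) = 9/(2(2x + 3)).
For x > 0 we have 2x + 3 > 2x, so |(-3x)/(2x + 3) + 3/2| = 9/(2(2x + 3)) < 9/(2·2x) = (9/4)/x.
Thus |(-3x)/(2x + 3) + 3/2| < ε whenever x > (9/4)/ε.
Take N = (9/4)/ε. If x > N then |(-3x)/(2x + 3) + 3/2| < (9/4)/x < ε.

N = (9/4)/ε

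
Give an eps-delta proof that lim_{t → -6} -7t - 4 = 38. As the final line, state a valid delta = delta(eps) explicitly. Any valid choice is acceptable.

delta = eps/7

Let eps > 0. We need delta > 0 so that 0 < |t + 6| < delta implies |(-7t - 4) − 38| < eps.
|(-7t - 4) − 38| = |-7t - 42| = 7|t + 6|.
Thus it suffices that |t + 6| < eps/7.
Take delta = eps/7. If 0 < |t + 6| < delta then |(-7t - 4) − 38| = 7|t + 6| < 7·(eps/7) = eps.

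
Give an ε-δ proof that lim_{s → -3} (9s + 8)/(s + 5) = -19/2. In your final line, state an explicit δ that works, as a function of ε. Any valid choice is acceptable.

δ = min(1, (2/37)ε)

Suppose ε > 0. We want δ > 0 with 0 < |s + 3| < δ ⇒ |(9s + 8)/(s + 5) + 19/2| < ε.
Combining over a common denominator, (9s + 8)/(s + 5) + 19/2 = [(9s + 8)·2 − (-19)·(s + 5)] / [2·(s + 5)] = 37(s + 3) / (2(s + 5)).
So |(9s + 8)/(s + 5) + 19/2| = 37|s + 3| / (2·|s + 5|).
Require δ ≤ 1, so |s + 5| ≥ |2| − |s + 3| > 2 − 1 = 1.
Hence |(9s + 8)/(s + 5) + 19/2| < 37|s + 3|/(2·1) = (37/2)|s + 3|, which is < ε once |s + 3| < (2/37)ε.
Take δ = min(1, (2/37)ε). Then 0 < |s + 3| < δ forces both bounds, so |(9s + 8)/(s + 5) + 19/2| < ε.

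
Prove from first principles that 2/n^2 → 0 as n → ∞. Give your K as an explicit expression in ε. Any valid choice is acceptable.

K = (2/ε)^{1/2}

Let ε > 0. For n ≥ 1, |2/n^2 − 0| = 2/n^2.
2/n^2 < ε ⇔ n^2 > 2/ε ⇔ n > (2/ε)^{1/2}.
Take K = (2/ε)^{1/2}. Then n > K implies 2/n^2 < ε.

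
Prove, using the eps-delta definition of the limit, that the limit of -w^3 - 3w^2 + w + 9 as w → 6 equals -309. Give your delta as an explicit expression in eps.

delta = min(2, eps/189)

Suppose eps > 0. We want delta > 0 such that 0 < |w − 6| < delta implies |(-w^3 - 3w^2 + w + 9) + 309| < eps.
(-w^3 - 3w^2 + w + 9) + 309 = -w^3 - 3w^2 + w + 318 = (w − 6)(-w^2 - 9w - 53).
So |(-w^3 - 3w^2 + w + 9) + 309| = |w − 6|·|-w^2 - 9w - 53|.
Assume first that |w − 6| < 2, so |w| < 8. Then |-w^2 - 9w - 53| ≤ 8^2 + 9·8 + 53 = 189.
Hence |(-w^3 - 3w^2 + w + 9) + 309| ≤ 189|w − 6| < eps provided |w − 6| < eps/189.
Choosing delta = min(2, eps/189) ensures both conditions, hence |(-w^3 - 3w^2 + w + 9) + 309| < eps.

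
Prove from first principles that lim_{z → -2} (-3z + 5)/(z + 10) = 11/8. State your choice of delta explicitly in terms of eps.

Fix eps > 0. We want delta > 0 with 0 < |z + 2| < delta ⇒ |(-3z + 5)/(z + 10) − (11/8)| < eps.
Combining over a common denominator, (-3z + 5)/(z + 10) − (11/8) = [(-3z + 5)·8 − 11·(z + 10)] / [8·(z + 10)] = -35(z + 2) / (8(z + 10)).
So |(-3z + 5)/(z + 10) − (11/8)| = 35|z + 2| / (8·|z + 10|).
Restrict delta ≤ 4. Then |z + 2| < 4 gives |z + 10| = |(z + 2) + 8| ≥ 8 − 4 = 4.
Hence |(-3z + 5)/(z + 10) − (11/8)| < 35|z + 2|/(8·4) = (35/32)|z + 2|, which is < eps once |z + 2| < (32/35)eps.
Take delta = min(4, (32/35)eps). Then 0 < |z + 2| < delta forces both bounds, so |(-3z + 5)/(z + 10) − (11/8)| < eps.

delta = min(4, (32/35)eps)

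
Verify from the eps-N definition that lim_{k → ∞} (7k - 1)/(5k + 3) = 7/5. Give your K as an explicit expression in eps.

K = (26/25)/eps

Let eps > 0 be given. For k ≥ 1, |(7k - 1)/(5k + 3) − (7/5)| = |-26|/(5(5k + 3)) = 26/(5(5k + 3)).
Since 5k + 3 ≥ 5k for k ≥ 1, this is ≤ 26/(5·5k) = (26/25)/k.
So |(7k - 1)/(5k + 3) − (7/5)| < eps whenever k > (26/25)/eps.
Take K = (26/25)/eps. If k > K then |(7k - 1)/(5k + 3) − (7/5)| ≤ (26/25)/k < eps.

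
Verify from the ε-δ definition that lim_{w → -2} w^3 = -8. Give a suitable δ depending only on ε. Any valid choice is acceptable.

δ = min(2, ε/28)

Suppose ε > 0. We seek δ > 0 with 0 < |w + 2| < δ ⇒ |w^3 + 8| < ε.
Factor: w^3 + 8 = (w + 2)(w^2 - 2w + 4), so |w^3 + 8| = |w + 2|·|w^2 - 2w + 4|.
Impose δ ≤ 2 so that |w| < 4; then |w^2 - 2w + 4| ≤ 28.
Hence |w^3 + 8| ≤ 28|w + 2|, which is < ε once |w + 2| < ε/28.
Take δ = min(2, ε/28). If 0 < |w + 2| < δ then both bounds hold and |w^3 + 8| ≤ 28|w + 2| < 28·(ε/28) = ε.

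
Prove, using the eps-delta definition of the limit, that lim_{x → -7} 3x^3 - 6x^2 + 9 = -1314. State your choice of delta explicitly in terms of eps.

delta = min(1, eps/597)

Fix eps > 0. We want delta > 0 such that 0 < |x + 7| < delta implies |(3x^3 - 6x^2 + 9) + 1314| < eps.
(3x^3 - 6x^2 + 9) + 1314 = 3x^3 - 6x^2 + 1323 = (x + 7)(3x^2 - 27x + 189).
So |(3x^3 - 6x^2 + 9) + 1314| = |x + 7|·|3x^2 - 27x + 189|.
Require delta ≤ 1. Then |x + 7| < 1 gives |x| < 8, and by the triangle inequality |3x^2 - 27x + 189| ≤ 3·8^2 + 27·8 + 189 = 597.
Hence |(3x^3 - 6x^2 + 9) + 1314| ≤ 597|x + 7| < eps provided |x + 7| < eps/597.
Choosing delta = min(1, eps/597) ensures both conditions, hence |(3x^3 - 6x^2 + 9) + 1314| < eps.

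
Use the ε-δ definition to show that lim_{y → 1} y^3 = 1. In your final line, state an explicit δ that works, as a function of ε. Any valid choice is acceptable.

δ = min(1, ε/7)

Fix ε > 0. We seek δ > 0 with 0 < |y − 1| < δ ⇒ |y^3 − 1| < ε.
Factor: y^3 − 1 = (y − 1)(y^2 + y + 1), so |y^3 − 1| = |y − 1|·|y^2 + y + 1|.
Restrict δ ≤ 1. Then |y − 1| < 1 gives |y| < 2, so by the triangle inequality |y^2 + y + 1| ≤ 2^2 + 2 + 1 = 7.
Hence |y^3 − 1| ≤ 7|y − 1|, which is < ε once |y − 1| < ε/7.
Take δ = min(1, ε/7). If 0 < |y − 1| < δ then both bounds hold and |y^3 − 1| ≤ 7|y − 1| < 7·(ε/7) = ε.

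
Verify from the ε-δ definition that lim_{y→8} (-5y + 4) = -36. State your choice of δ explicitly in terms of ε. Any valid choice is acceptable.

Fix ε > 0. We need δ > 0 so that 0 < |y − 8| < δ implies |(-5y + 4) + 36| < ε.
|(-5y + 4) + 36| = |-5y + 40| = 5|y − 8|.
So 5|y − 8| < ε exactly when |y − 8| < ε/5.
Take δ = ε/5. If 0 < |y − 8| < δ then |(-5y + 4) + 36| = 5|y − 8| < 5·(ε/5) = ε.

δ = ε/5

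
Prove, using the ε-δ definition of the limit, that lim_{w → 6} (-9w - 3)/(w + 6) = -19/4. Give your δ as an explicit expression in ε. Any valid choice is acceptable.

Let ε > 0 be given. We want δ > 0 with 0 < |w − 6| < δ ⇒ |(-9w - 3)/(w + 6) + 19/4| < ε.
Combining over a common denominator, (-9w - 3)/(w + 6) + 19/4 = [(-9w - 3)·12 − (-57)·(w + 6)] / [12·(w + 6)] = -51(w − 6) / (12(w + 6)).
So |(-9w - 3)/(w + 6) + 19/4| = 51|w − 6| / (12·|w + 6|).
Restrict δ ≤ 6. Then |w − 6| < 6 gives |w + 6| = |(w − 6) + 12| ≥ 12 − 6 = 6.
Hence |(-9w - 3)/(w + 6) + 19/4| < 51|w − 6|/(12·6) = (17/24)|w − 6|, which is < ε once |w − 6| < (24/17)ε.
Take δ = min(6, (24/17)ε). Then 0 < |w − 6| < δ forces both bounds, so |(-9w - 3)/(w + 6) + 19/4| < ε.

δ = min(6, (24/17)ε)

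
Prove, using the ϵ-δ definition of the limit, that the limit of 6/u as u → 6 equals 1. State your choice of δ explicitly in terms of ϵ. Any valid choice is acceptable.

Let ϵ > 0. We seek δ > 0 such that 0 < |u − 6| < δ implies |6/u − 1| < ϵ.
|6/u − 1| = 6·|6 − u|/(6·|u|) = 6|u − 6|/(6|u|).
Require δ ≤ 3 so that |u| > 6 − 3 = 3, hence 6|u| > 18.
Then |6/u − 1| < 6|u − 6|/18, which is < ϵ when |u − 6| < 3ϵ.
Take δ = min(3, 3ϵ). Then 0 < |u − 6| < δ gives both |u − 6| < 3 and |u − 6| < 3ϵ, so |6/u − 1| < ϵ.

δ = min(3, 3ϵ)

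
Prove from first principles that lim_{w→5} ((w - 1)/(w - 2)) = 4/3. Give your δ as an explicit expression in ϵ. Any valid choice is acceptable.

δ = min(3/2, (9/2)ϵ)

Let ϵ > 0. We want δ > 0 with 0 < |w − 5| < δ ⇒ |(w - 1)/(w - 2) − (4/3)| < ϵ.
Combining over a common denominator, (w - 1)/(w - 2) − (4/3) = [(w - 1)·3 − 4·(w - 2)] / [3·(w - 2)] = -1(w − 5) / (3(w - 2)).
So |(w - 1)/(w - 2) − (4/3)| = |w − 5| / (3·|w − 2|).
Restrict δ ≤ 3/2. Then |w − 5| < 3/2 gives |w − 2| = |(w − 5) + 3| ≥ 3 − 3/2 = 3/2.
Hence |(w - 1)/(w - 2) − (4/3)| < |w − 5|/(3·(3/2)) = (2/9)|w − 5|, which is < ϵ once |w − 5| < (9/2)ϵ.
Take δ = min(3/2, (9/2)ϵ). Then 0 < |w − 5| < δ forces both bounds, so |(w - 1)/(w - 2) − (4/3)| < ϵ.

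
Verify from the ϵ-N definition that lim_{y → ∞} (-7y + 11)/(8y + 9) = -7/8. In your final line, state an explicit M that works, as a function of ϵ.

Let ϵ > 0. We seek M > 0 such that y > M implies |(-7y + 11)/(8y + 9) + 7/8| < ϵ.
(-7y + 11)/(8y + 9) + 7/8 = (8(-7y + 11) − (-7)(8y + 9)) / (8(8y + 9)) = 151/(8(8y + 9)).
For y > 0 we have 8y + 9 > 8y, so |(-7y + 11)/(8y + 9) + 7/8| = 151/(8(8y + 9)) < 151/(8·8y) = (151/64)/y.
Thus |(-7y + 11)/(8y + 9) + 7/8| < ϵ whenever y > (151/64)/ϵ.
Take M = (151/64)/ϵ. If y > M then |(-7y + 11)/(8y + 9) + 7/8| < (151/64)/y < ϵ.

M = (151/64)/ϵ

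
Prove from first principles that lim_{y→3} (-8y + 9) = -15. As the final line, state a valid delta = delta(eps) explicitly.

delta = eps/8

Suppose eps > 0. We need delta > 0 so that 0 < |y − 3| < delta implies |(-8y + 9) + 15| < eps.
Since (-8y + 9) + 15 = -8(y − 3), we have |(-8y + 9) + 15| = 8|y − 3|.
Thus it suffices that |y − 3| < eps/8.
Choosing delta = eps/8 gives |(-8y + 9) + 15| = 8|y − 3| < eps whenever |y − 3| < delta.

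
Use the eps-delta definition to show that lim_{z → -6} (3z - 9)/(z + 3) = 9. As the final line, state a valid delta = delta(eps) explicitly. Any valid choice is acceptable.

Suppose eps > 0. We want delta > 0 with 0 < |z + 6| < delta ⇒ |(3z - 9)/(z + 3) − 9| < eps.
Combining over a common denominator, (3z - 9)/(z + 3) − 9 = [(3z - 9)·(-3) − (-27)·(z + 3)] / [(-3)·(z + 3)] = 18(z + 6) / ((-3)(z + 3)).
So |(3z - 9)/(z + 3) − 9| = 18|z + 6| / (3·|z + 3|).
Require delta ≤ 3/2, so |z + 3| ≥ |-3| − |z + 6| > 3 − 3/2 = 3/2.
Hence |(3z - 9)/(z + 3) − 9| < 18|z + 6|/(3·(3/2)) = 4|z + 6|, which is < eps once |z + 6| < (1/4)eps.
Take delta = min(3/2, (1/4)eps). Then 0 < |z + 6| < delta forces both bounds, so |(3z - 9)/(z + 3) − 9| < eps.

delta = min(3/2, (1/4)eps)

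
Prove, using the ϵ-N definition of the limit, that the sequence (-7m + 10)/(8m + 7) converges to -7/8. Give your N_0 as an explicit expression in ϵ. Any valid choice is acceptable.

Let ϵ > 0 be given. For m ≥ 1, |(-7m + 10)/(8m + 7) + 7/8| = |129|/(8(8m + 7)) = 129/(8(8m + 7)).
Since 8m + 7 ≥ 8m for m ≥ 1, this is ≤ 129/(8·8m) = (129/64)/m.
So |(-7m + 10)/(8m + 7) + 7/8| < ϵ whenever m > (129/64)/ϵ.
Take N_0 = (129/64)/ϵ. If m > N_0 then |(-7m + 10)/(8m + 7) + 7/8| ≤ (129/64)/m < ϵ.

N_0 = (129/64)/ϵ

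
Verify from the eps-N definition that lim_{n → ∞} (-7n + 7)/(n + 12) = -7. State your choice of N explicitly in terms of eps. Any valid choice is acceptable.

Let eps > 0 be given. For n ≥ 1, |(-7n + 7)/(n + 12) + 7| = |91|/((n + 12)) = 91/((n + 12)).
Since n + 12 ≥ n for n ≥ 1, this is ≤ 91/(n) = 91/n.
So |(-7n + 7)/(n + 12) + 7| < eps whenever n > 91/eps.
Take N = 91/eps. If n > N then |(-7n + 7)/(n + 12) + 7| ≤ 91/n < eps.

N = 91/eps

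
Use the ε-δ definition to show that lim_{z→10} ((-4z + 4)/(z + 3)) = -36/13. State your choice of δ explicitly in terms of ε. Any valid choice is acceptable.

δ = min(13/2, (169/32)ε)

Suppose ε > 0. We want δ > 0 with 0 < |z − 10| < δ ⇒ |(-4z + 4)/(z + 3) + 36/13| < ε.
Combining over a common denominator, (-4z + 4)/(z + 3) + 36/13 = [(-4z + 4)·13 − (-36)·(z + 3)] / [13·(z + 3)] = -16(z − 10) / (13(z + 3)).
So |(-4z + 4)/(z + 3) + 36/13| = 16|z − 10| / (13·|z + 3|).
Require δ ≤ 13/2, so |z + 3| ≥ |13| − |z − 10| > 13 − 13/2 = 13/2.
Hence |(-4z + 4)/(z + 3) + 36/13| < 16|z − 10|/(13·(13/2)) = (32/169)|z − 10|, which is < ε once |z − 10| < (169/32)ε.
Take δ = min(13/2, (169/32)ε). Then 0 < |z − 10| < δ forces both bounds, so |(-4z + 4)/(z + 3) + 36/13| < ε.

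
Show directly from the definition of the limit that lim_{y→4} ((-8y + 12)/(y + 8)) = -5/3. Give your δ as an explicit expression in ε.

Let ε > 0. We want δ > 0 with 0 < |y − 4| < δ ⇒ |(-8y + 12)/(y + 8) + 5/3| < ε.
Combining over a common denominator, (-8y + 12)/(y + 8) + 5/3 = [(-8y + 12)·12 − (-20)·(y + 8)] / [12·(y + 8)] = -76(y − 4) / (12(y + 8)).
So |(-8y + 12)/(y + 8) + 5/3| = 76|y − 4| / (12·|y + 8|).
Require δ ≤ 6, so |y + 8| ≥ |12| − |y − 4| > 12 − 6 = 6.
Hence |(-8y + 12)/(y + 8) + 5/3| < 76|y − 4|/(12·6) = (19/18)|y − 4|, which is < ε once |y − 4| < (18/19)ε.
Take δ = min(6, (18/19)ε). Then 0 < |y − 4| < δ forces both bounds, so |(-8y + 12)/(y + 8) + 5/3| < ε.

δ = min(6, (18/19)ε)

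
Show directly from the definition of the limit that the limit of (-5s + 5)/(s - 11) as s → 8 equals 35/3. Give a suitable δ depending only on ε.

δ = min(3/2, (9/100)ε)

Fix ε > 0. We want δ > 0 with 0 < |s − 8| < δ ⇒ |(-5s + 5)/(s - 11) − (35/3)| < ε.
Combining over a common denominator, (-5s + 5)/(s - 11) − (35/3) = [(-5s + 5)·(-3) − (-35)·(s - 11)] / [(-3)·(s - 11)] = 50(s − 8) / ((-3)(s - 11)).
So |(-5s + 5)/(s - 11) − (35/3)| = 50|s − 8| / (3·|s − 11|).
Require δ ≤ 3/2, so |s − 11| ≥ |-3| − |s − 8| > 3 − 3/2 = 3/2.
Hence |(-5s + 5)/(s - 11) − (35/3)| < 50|s − 8|/(3·(3/2)) = (100/9)|s − 8|, which is < ε once |s − 8| < (9/100)ε.
Take δ = min(3/2, (9/100)ε). Then 0 < |s − 8| < δ forces both bounds, so |(-5s + 5)/(s - 11) − (35/3)| < ε.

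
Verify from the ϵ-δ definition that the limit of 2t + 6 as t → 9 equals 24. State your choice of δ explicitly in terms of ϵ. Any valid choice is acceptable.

Let ϵ > 0. We need δ > 0 so that 0 < |t − 9| < δ implies |(2t + 6) − 24| < ϵ.
|(2t + 6) − 24| = |2t - 18| = 2|t − 9|.
Thus it suffices that |t − 9| < ϵ/2.
Choosing δ = ϵ/2 gives |(2t + 6) − 24| = 2|t − 9| < ϵ whenever |t − 9| < δ.

δ = ϵ/2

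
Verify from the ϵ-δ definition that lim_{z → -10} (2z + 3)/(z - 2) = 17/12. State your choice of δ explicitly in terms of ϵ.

δ = min(6, (72/7)ϵ)

Suppose ϵ > 0. We want δ > 0 with 0 < |z + 10| < δ ⇒ |(2z + 3)/(z - 2) − (17/12)| < ϵ.
Combining over a common denominator, (2z + 3)/(z - 2) − (17/12) = [(2z + 3)·(-12) − (-17)·(z - 2)] / [(-12)·(z - 2)] = -7(z + 10) / ((-12)(z - 2)).
So |(2z + 3)/(z - 2) − (17/12)| = 7|z + 10| / (12·|z − 2|).
Restrict δ ≤ 6. Then |z + 10| < 6 gives |z − 2| = |(z + 10) + (-12)| ≥ 12 − 6 = 6.
Hence |(2z + 3)/(z - 2) − (17/12)| < 7|z + 10|/(12·6) = (7/72)|z + 10|, which is < ϵ once |z + 10| < (72/7)ϵ.
Take δ = min(6, (72/7)ϵ). Then 0 < |z + 10| < δ forces both bounds, so |(2z + 3)/(z - 2) − (17/12)| < ϵ.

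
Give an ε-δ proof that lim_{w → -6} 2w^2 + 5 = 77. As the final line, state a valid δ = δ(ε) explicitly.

Fix ε > 0. We want δ > 0 such that 0 < |w + 6| < δ implies |(2w^2 + 5) − 77| < ε.
(2w^2 + 5) − 77 = 2w^2 - 72 = (w + 6)(2w - 12).
So |(2w^2 + 5) − 77| = |w + 6|·|2w - 12|.
Assume first that |w + 6| < 2, so |w| < 8. Then |2w - 12| ≤ 2·8 + 12 = 28.
Hence |(2w^2 + 5) − 77| ≤ 28|w + 6| < ε provided |w + 6| < ε/28.
Choosing δ = min(2, ε/28) ensures both conditions, hence |(2w^2 + 5) − 77| < ε.

δ = min(2, ε/28)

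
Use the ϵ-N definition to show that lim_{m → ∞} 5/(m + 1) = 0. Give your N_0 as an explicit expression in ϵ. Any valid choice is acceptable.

N_0 = 5/ϵ

Let ϵ > 0 be given. For m ≥ 1, |5/(m + 1) − 0| = 5/(m + 1) ≤ 5/m.
We need 5/m < ϵ, i.e. m > 5/ϵ.
Take N_0 = 5/ϵ. If m > N_0 then |5/(m + 1)| ≤ 5/m < ϵ.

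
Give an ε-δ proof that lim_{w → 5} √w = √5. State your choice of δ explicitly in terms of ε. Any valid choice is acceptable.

Suppose ε > 0. We want δ > 0 such that 0 < |w − 5| < δ implies |√w − √5| < ε.
Multiplying by the conjugate, |√w − √5| = |w − 5|/(√w + √5).
Restrict δ ≤ 5 so that |w − 5| < 5 forces w > 0, and then √w + √5 > √5.
Hence |√w − √5| < |w − 5|/√5, which is < ε once |w − 5| < √5·ε.
Take δ = min(5, √5·ε). If 0 < |w − 5| < δ then w > 0 and |√w − √5| < |w − 5|/√5 < ε.

δ = min(5, √5·ε)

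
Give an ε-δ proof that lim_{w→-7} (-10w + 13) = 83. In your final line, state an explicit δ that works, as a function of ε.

δ = ε/10

Suppose ε > 0. We need δ > 0 so that 0 < |w + 7| < δ implies |(-10w + 13) − 83| < ε.
Since (-10w + 13) − 83 = -10(w + 7), we have |(-10w + 13) − 83| = 10|w + 7|.
Thus it suffices that |w + 7| < ε/10.
Take δ = ε/10. If 0 < |w + 7| < δ then |(-10w + 13) − 83| = 10|w + 7| < 10·(ε/10) = ε.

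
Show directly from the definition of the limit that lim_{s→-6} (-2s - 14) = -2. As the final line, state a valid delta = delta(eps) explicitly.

delta = eps/2

Fix eps > 0. We need delta > 0 so that 0 < |s + 6| < delta implies |(-2s - 14) + 2| < eps.
|(-2s - 14) + 2| = |-2s - 12| = 2|s + 6|.
So 2|s + 6| < eps exactly when |s + 6| < eps/2.
Choosing delta = eps/2 gives |(-2s - 14) + 2| = 2|s + 6| < eps whenever |s + 6| < delta.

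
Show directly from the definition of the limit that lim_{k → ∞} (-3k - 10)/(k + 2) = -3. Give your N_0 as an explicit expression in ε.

N_0 = 4/ε

Let ε > 0. For k ≥ 1, |(-3k - 10)/(k + 2) + 3| = |-4|/((k + 2)) = 4/((k + 2)).
Since k + 2 ≥ k for k ≥ 1, this is ≤ 4/(k) = 4/k.
So |(-3k - 10)/(k + 2) + 3| < ε whenever k > 4/ε.
Take N_0 = 4/ε. If k > N_0 then |(-3k - 10)/(k + 2) + 3| ≤ 4/k < ε.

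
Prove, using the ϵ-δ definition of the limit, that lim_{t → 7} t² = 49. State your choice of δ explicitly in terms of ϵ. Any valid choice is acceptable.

δ = min(1, ϵ/15)

Fix ϵ > 0. We seek δ > 0 with 0 < |t − 7| < δ ⇒ |t² − 49| < ϵ.
Factor: t² − 49 = (t − 7)(t + 7), so |t² − 49| = |t − 7|·|t + 7|.
Restrict δ ≤ 1. Then |t − 7| < 1 gives |t| < 8, so by the triangle inequality |t + 7| ≤ 8 + 7 = 15.
Hence |t² − 49| ≤ 15|t − 7|, which is < ϵ once |t − 7| < ϵ/15.
Take δ = min(1, ϵ/15). If 0 < |t − 7| < δ then both bounds hold and |t² − 49| ≤ 15|t − 7| < 15·(ϵ/15) = ϵ.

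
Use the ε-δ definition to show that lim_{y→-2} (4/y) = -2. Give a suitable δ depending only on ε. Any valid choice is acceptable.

δ = min(1, (1/2)ε)

Fix ε > 0. We seek δ > 0 such that 0 < |y + 2| < δ implies |4/y + 2| < ε.
|4/y + 2| = 4·|-2 − y|/(2·|y|) = 4|y + 2|/(2|y|).
Require δ ≤ 1 so that |y| > 2 − 1 = 1, hence 2|y| > 2.
Then |4/y + 2| < 4|y + 2|/2, which is < ε when |y + 2| < (1/2)ε.
Take δ = min(1, (1/2)ε). Then 0 < |y + 2| < δ gives both |y + 2| < 1 and |y + 2| < (1/2)ε, so |4/y + 2| < ε.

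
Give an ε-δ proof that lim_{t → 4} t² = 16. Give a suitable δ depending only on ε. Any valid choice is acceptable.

Let ε > 0. We seek δ > 0 with 0 < |t − 4| < δ ⇒ |t² − 16| < ε.
Factor: t² − 16 = (t − 4)(t + 4), so |t² − 16| = |t − 4|·|t + 4|.
Restrict δ ≤ 1. Then |t − 4| < 1 gives |t| < 5, so by the triangle inequality |t + 4| ≤ 5 + 4 = 9.
Hence |t² − 16| ≤ 9|t − 4|, which is < ε once |t − 4| < ε/9.
Take δ = min(1, ε/9). If 0 < |t − 4| < δ then both bounds hold and |t² − 16| ≤ 9|t − 4| < 9·(ε/9) = ε.

δ = min(1, ε/9)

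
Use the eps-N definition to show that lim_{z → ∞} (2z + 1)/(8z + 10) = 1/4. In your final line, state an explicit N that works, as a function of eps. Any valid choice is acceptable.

Fix eps > 0. We seek N > 0 such that z > N implies |(2z + 1)/(8z + 10) − (1/4)| < eps.
(2z + 1)/(8z + 10) − (1/4) = (8(2z + 1) − 2(8z + 10)) / (8(8z + 10)) = -12/(8(8z + 10)).
For z > 0 we have 8z + 10 > 8z, so |(2z + 1)/(8z + 10) − (1/4)| = 12/(8(8z + 10)) < 12/(8·8z) = (3/16)/z.
Thus |(2z + 1)/(8z + 10) − (1/4)| < eps whenever z > (3/16)/eps.
Take N = (3/16)/eps. If z > N then |(2z + 1)/(8z + 10) − (1/4)| < (3/16)/z < eps.

N = (3/16)/eps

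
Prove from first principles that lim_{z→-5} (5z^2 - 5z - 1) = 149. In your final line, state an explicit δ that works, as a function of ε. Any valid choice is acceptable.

δ = min(2, ε/65)

Let ε > 0 be given. We want δ > 0 such that 0 < |z + 5| < δ implies |(5z^2 - 5z - 1) − 149| < ε.
(5z^2 - 5z - 1) − 149 = 5z^2 - 5z - 150 = (z + 5)(5z - 30).
So |(5z^2 - 5z - 1) − 149| = |z + 5|·|5z - 30|.
Assume first that |z + 5| < 2, so |z| < 7. Then |5z - 30| ≤ 5·7 + 30 = 65.
Hence |(5z^2 - 5z - 1) − 149| ≤ 65|z + 5| < ε provided |z + 5| < ε/65.
Choosing δ = min(2, ε/65) ensures both conditions, hence |(5z^2 - 5z - 1) − 149| < ε.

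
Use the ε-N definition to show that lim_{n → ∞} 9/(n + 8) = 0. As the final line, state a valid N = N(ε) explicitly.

N = 9/ε

Let ε > 0 be given. For n ≥ 1, |9/(n + 8) − 0| = 9/(n + 8) ≤ 9/n.
We need 9/n < ε, i.e. n > 9/ε.
Take N = 9/ε. If n > N then |9/(n + 8)| ≤ 9/n < ε.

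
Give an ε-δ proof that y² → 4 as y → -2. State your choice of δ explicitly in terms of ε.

δ = min(1, ε/5)

Let ε > 0. We seek δ > 0 with 0 < |y + 2| < δ ⇒ |y² − 4| < ε.
Factor: y² − 4 = (y + 2)(y - 2), so |y² − 4| = |y + 2|·|y - 2|.
Impose δ ≤ 1 so that |y| < 3; then |y - 2| ≤ 5.
Hence |y² − 4| ≤ 5|y + 2|, which is < ε once |y + 2| < ε/5.
Take δ = min(1, ε/5). If 0 < |y + 2| < δ then both bounds hold and |y² − 4| ≤ 5|y + 2| < 5·(ε/5) = ε.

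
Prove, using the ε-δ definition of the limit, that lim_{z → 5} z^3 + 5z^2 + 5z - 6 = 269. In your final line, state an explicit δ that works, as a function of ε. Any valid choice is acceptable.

δ = min(2, ε/174)

Let ε > 0. We want δ > 0 such that 0 < |z − 5| < δ implies |(z^3 + 5z^2 + 5z - 6) − 269| < ε.
(z^3 + 5z^2 + 5z - 6) − 269 = z^3 + 5z^2 + 5z - 275 = (z − 5)(z^2 + 10z + 55).
So |(z^3 + 5z^2 + 5z - 6) − 269| = |z − 5|·|z^2 + 10z + 55|.
Assume first that |z − 5| < 2, so |z| < 7. Then |z^2 + 10z + 55| ≤ 7^2 + 10·7 + 55 = 174.
Hence |(z^3 + 5z^2 + 5z - 6) − 269| ≤ 174|z − 5| < ε provided |z − 5| < ε/174.
Take δ = min(2, ε/174). Then 0 < |z − 5| < δ gives both |z − 5| < 2 and |z − 5| < ε/174, so |(z^3 + 5z^2 + 5z - 6) − 269| < ε.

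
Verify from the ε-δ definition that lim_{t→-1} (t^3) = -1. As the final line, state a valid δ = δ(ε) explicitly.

Let ε > 0 be given. We seek δ > 0 with 0 < |t + 1| < δ ⇒ |t^3 + 1| < ε.
Factor: t^3 + 1 = (t + 1)(t^2 - t + 1), so |t^3 + 1| = |t + 1|·|t^2 - t + 1|.
Impose δ ≤ 1 so that |t| < 2; then |t^2 - t + 1| ≤ 7.
Hence |t^3 + 1| ≤ 7|t + 1|, which is < ε once |t + 1| < ε/7.
Take δ = min(1, ε/7). If 0 < |t + 1| < δ then both bounds hold and |t^3 + 1| ≤ 7|t + 1| < 7·(ε/7) = ε.

δ = min(1, ε/7)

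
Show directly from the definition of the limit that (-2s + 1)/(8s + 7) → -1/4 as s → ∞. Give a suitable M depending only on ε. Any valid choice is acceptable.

Let ε > 0 be given. We seek M > 0 such that s > M implies |(-2s + 1)/(8s + 7) + 1/4| < ε.
(-2s + 1)/(8s + 7) + 1/4 = (8(-2s + 1) − (-2)(8s + 7)) / (8(8s + 7)) = 22/(8(8s + 7)).
For s > 0 we have 8s + 7 > 8s, so |(-2s + 1)/(8s + 7) + 1/4| = 22/(8(8s + 7)) < 22/(8·8s) = (11/32)/s.
Thus |(-2s + 1)/(8s + 7) + 1/4| < ε whenever s > (11/32)/ε.
Take M = (11/32)/ε. If s > M then |(-2s + 1)/(8s + 7) + 1/4| < (11/32)/s < ε.

M = (11/32)/ε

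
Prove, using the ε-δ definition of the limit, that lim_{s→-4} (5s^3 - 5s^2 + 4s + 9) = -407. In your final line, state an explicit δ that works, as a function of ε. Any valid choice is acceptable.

δ = min(2, ε/434)

Fix ε > 0. We want δ > 0 such that 0 < |s + 4| < δ implies |(5s^3 - 5s^2 + 4s + 9) + 407| < ε.
(5s^3 - 5s^2 + 4s + 9) + 407 = 5s^3 - 5s^2 + 4s + 416 = (s + 4)(5s^2 - 25s + 104).
So |(5s^3 - 5s^2 + 4s + 9) + 407| = |s + 4|·|5s^2 - 25s + 104|.
Require δ ≤ 2. Then |s + 4| < 2 gives |s| < 6, and by the triangle inequality |5s^2 - 25s + 104| ≤ 5·6^2 + 25·6 + 104 = 434.
Hence |(5s^3 - 5s^2 + 4s + 9) + 407| ≤ 434|s + 4| < ε provided |s + 4| < ε/434.
Choosing δ = min(2, ε/434) ensures both conditions, hence |(5s^3 - 5s^2 + 4s + 9) + 407| < ε.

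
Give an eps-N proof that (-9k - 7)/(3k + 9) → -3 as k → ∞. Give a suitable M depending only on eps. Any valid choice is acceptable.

Let eps > 0. For k ≥ 1, |(-9k - 7)/(3k + 9) + 3| = |60|/(3(3k + 9)) = 60/(3(3k + 9)).
Since 3k + 9 ≥ 3k for k ≥ 1, this is ≤ 60/(3·3k) = (20/3)/k.
So |(-9k - 7)/(3k + 9) + 3| < eps whenever k > (20/3)/eps.
Take M = (20/3)/eps. If k > M then |(-9k - 7)/(3k + 9) + 3| ≤ (20/3)/k < eps.

M = (20/3)/eps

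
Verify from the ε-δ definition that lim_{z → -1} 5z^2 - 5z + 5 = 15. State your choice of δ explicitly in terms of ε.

δ = min(1, ε/20)

Let ε > 0. We want δ > 0 such that 0 < |z + 1| < δ implies |(5z^2 - 5z + 5) − 15| < ε.
(5z^2 - 5z + 5) − 15 = 5z^2 - 5z - 10 = (z + 1)(5z - 10).
So |(5z^2 - 5z + 5) − 15| = |z + 1|·|5z - 10|.
Assume first that |z + 1| < 1, so |z| < 2. Then |5z - 10| ≤ 5·2 + 10 = 20.
Hence |(5z^2 - 5z + 5) − 15| ≤ 20|z + 1| < ε provided |z + 1| < ε/20.
Choosing δ = min(1, ε/20) ensures both conditions, hence |(5z^2 - 5z + 5) − 15| < ε.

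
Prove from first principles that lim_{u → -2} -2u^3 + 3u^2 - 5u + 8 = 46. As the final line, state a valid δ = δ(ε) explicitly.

δ = min(2, ε/79)

Fix ε > 0. We want δ > 0 such that 0 < |u + 2| < δ implies |(-2u^3 + 3u^2 - 5u + 8) − 46| < ε.
(-2u^3 + 3u^2 - 5u + 8) − 46 = -2u^3 + 3u^2 - 5u - 38 = (u + 2)(-2u^2 + 7u - 19).
So |(-2u^3 + 3u^2 - 5u + 8) − 46| = |u + 2|·|-2u^2 + 7u - 19|.
Require δ ≤ 2. Then |u + 2| < 2 gives |u| < 4, and by the triangle inequality |-2u^2 + 7u - 19| ≤ 2·4^2 + 7·4 + 19 = 79.
Hence |(-2u^3 + 3u^2 - 5u + 8) − 46| ≤ 79|u + 2| < ε provided |u + 2| < ε/79.
Take δ = min(2, ε/79). Then 0 < |u + 2| < δ gives both |u + 2| < 2 and |u + 2| < ε/79, so |(-2u^3 + 3u^2 - 5u + 8) − 46| < ε.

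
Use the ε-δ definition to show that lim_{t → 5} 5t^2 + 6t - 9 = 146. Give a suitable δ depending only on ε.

Fix ε > 0. We want δ > 0 such that 0 < |t − 5| < δ implies |(5t^2 + 6t - 9) − 146| < ε.
(5t^2 + 6t - 9) − 146 = 5t^2 + 6t - 155 = (t − 5)(5t + 31).
So |(5t^2 + 6t - 9) − 146| = |t − 5|·|5t + 31|.
Require δ ≤ 1. Then |t − 5| < 1 gives |t| < 6, and by the triangle inequality |5t + 31| ≤ 5·6 + 31 = 61.
Hence |(5t^2 + 6t - 9) − 146| ≤ 61|t − 5| < ε provided |t − 5| < ε/61.
Choosing δ = min(1, ε/61) ensures both conditions, hence |(5t^2 + 6t - 9) − 146| < ε.

δ = min(1, ε/61)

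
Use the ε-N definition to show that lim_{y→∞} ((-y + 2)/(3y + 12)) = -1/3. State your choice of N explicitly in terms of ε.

N = 2/ε

Fix ε > 0. We seek N > 0 such that y > N implies |(-y + 2)/(3y + 12) + 1/3| < ε.
(-y + 2)/(3y + 12) + 1/3 = (3(-y + 2) − (-1)(3y + 12)) / (3(3y + 12)) = 18/(3(3y + 12)).
For y > 0 we have 3y + 12 > 3y, so |(-y + 2)/(3y + 12) + 1/3| = 18/(3(3y + 12)) < 18/(3·3y) = 2/y.
Thus |(-y + 2)/(3y + 12) + 1/3| < ε whenever y > 2/ε.
Take N = 2/ε. If y > N then |(-y + 2)/(3y + 12) + 1/3| < 2/y < ε.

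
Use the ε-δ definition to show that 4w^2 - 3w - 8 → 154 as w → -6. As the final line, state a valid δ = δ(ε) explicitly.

δ = min(1, ε/55)

Let ε > 0. We want δ > 0 such that 0 < |w + 6| < δ implies |(4w^2 - 3w - 8) − 154| < ε.
(4w^2 - 3w - 8) − 154 = 4w^2 - 3w - 162 = (w + 6)(4w - 27).
So |(4w^2 - 3w - 8) − 154| = |w + 6|·|4w - 27|.
Assume first that |w + 6| < 1, so |w| < 7. Then |4w - 27| ≤ 4·7 + 27 = 55.
Hence |(4w^2 - 3w - 8) − 154| ≤ 55|w + 6| < ε provided |w + 6| < ε/55.
Take δ = min(1, ε/55). Then 0 < |w + 6| < δ gives both |w + 6| < 1 and |w + 6| < ε/55, so |(4w^2 - 3w - 8) − 154| < ε.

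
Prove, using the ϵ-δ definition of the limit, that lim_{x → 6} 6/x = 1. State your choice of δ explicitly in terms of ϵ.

Let ϵ > 0 be given. We seek δ > 0 such that 0 < |x − 6| < δ implies |6/x − 1| < ϵ.
|6/x − 1| = 6·|6 − x|/(6·|x|) = 6|x − 6|/(6|x|).
Require δ ≤ 3 so that |x| > 6 − 3 = 3, hence 6|x| > 18.
Then |6/x − 1| < 6|x − 6|/18, which is < ϵ when |x − 6| < 3ϵ.
Take δ = min(3, 3ϵ). Then 0 < |x − 6| < δ gives both |x − 6| < 3 and |x − 6| < 3ϵ, so |6/x − 1| < ϵ.

δ = min(3, 3ϵ)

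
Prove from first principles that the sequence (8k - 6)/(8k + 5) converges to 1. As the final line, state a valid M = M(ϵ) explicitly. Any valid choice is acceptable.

Let ϵ > 0 be given. For k ≥ 1, |(8k - 6)/(8k + 5) − 1| = |-88|/(8(8k + 5)) = 88/(8(8k + 5)).
Since 8k + 5 ≥ 8k for k ≥ 1, this is ≤ 88/(8·8k) = (11/8)/k.
So |(8k - 6)/(8k + 5) − 1| < ϵ whenever k > (11/8)/ϵ.
Take M = (11/8)/ϵ. If k > M then |(8k - 6)/(8k + 5) − 1| ≤ (11/8)/k < ϵ.

M = (11/8)/ϵ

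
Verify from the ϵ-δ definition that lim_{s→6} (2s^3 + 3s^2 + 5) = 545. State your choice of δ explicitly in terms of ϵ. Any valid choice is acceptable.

Suppose ϵ > 0. We want δ > 0 such that 0 < |s − 6| < δ implies |(2s^3 + 3s^2 + 5) − 545| < ϵ.
(2s^3 + 3s^2 + 5) − 545 = 2s^3 + 3s^2 - 540 = (s − 6)(2s^2 + 15s + 90).
So |(2s^3 + 3s^2 + 5) − 545| = |s − 6|·|2s^2 + 15s + 90|.
Assume first that |s − 6| < 1, so |s| < 7. Then |2s^2 + 15s + 90| ≤ 2·7^2 + 15·7 + 90 = 293.
Hence |(2s^3 + 3s^2 + 5) − 545| ≤ 293|s − 6| < ϵ provided |s − 6| < ϵ/293.
Take δ = min(1, ϵ/293). Then 0 < |s − 6| < δ gives both |s − 6| < 1 and |s − 6| < ϵ/293, so |(2s^3 + 3s^2 + 5) − 545| < ϵ.

δ = min(1, ϵ/293)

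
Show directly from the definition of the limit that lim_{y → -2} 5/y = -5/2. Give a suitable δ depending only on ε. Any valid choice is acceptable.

δ = min(1, (2/5)ε)

Fix ε > 0. We seek δ > 0 such that 0 < |y + 2| < δ implies |5/y + 5/2| < ε.
|5/y + 5/2| = 5·|-2 − y|/(2·|y|) = 5|y + 2|/(2|y|).
Require δ ≤ 1 so that |y| > 2 − 1 = 1, hence 2|y| > 2.
Then |5/y + 5/2| < 5|y + 2|/2, which is < ε when |y + 2| < (2/5)ε.
Take δ = min(1, (2/5)ε). Then 0 < |y + 2| < δ gives both |y + 2| < 1 and |y + 2| < (2/5)ε, so |5/y + 5/2| < ε.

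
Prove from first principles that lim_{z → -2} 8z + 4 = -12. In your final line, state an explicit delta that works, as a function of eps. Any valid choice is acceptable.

Fix eps > 0. We need delta > 0 so that 0 < |z + 2| < delta implies |(8z + 4) + 12| < eps.
Since (8z + 4) + 12 = 8(z + 2), we have |(8z + 4) + 12| = 8|z + 2|.
So 8|z + 2| < eps exactly when |z + 2| < eps/8.
Choosing delta = eps/8 gives |(8z + 4) + 12| = 8|z + 2| < eps whenever |z + 2| < delta.

delta = eps/8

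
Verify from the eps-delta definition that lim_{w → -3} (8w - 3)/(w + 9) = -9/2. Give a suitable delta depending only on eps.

Let eps > 0. We want delta > 0 with 0 < |w + 3| < delta ⇒ |(8w - 3)/(w + 9) + 9/2| < eps.
Combining over a common denominator, (8w - 3)/(w + 9) + 9/2 = [(8w - 3)·6 − (-27)·(w + 9)] / [6·(w + 9)] = 75(w + 3) / (6(w + 9)).
So |(8w - 3)/(w + 9) + 9/2| = 75|w + 3| / (6·|w + 9|).
Restrict delta ≤ 3. Then |w + 3| < 3 gives |w + 9| = |(w + 3) + 6| ≥ 6 − 3 = 3.
Hence |(8w - 3)/(w + 9) + 9/2| < 75|w + 3|/(6·3) = (25/6)|w + 3|, which is < eps once |w + 3| < (6/25)eps.
Take delta = min(3, (6/25)eps). Then 0 < |w + 3| < delta forces both bounds, so |(8w - 3)/(w + 9) + 9/2| < eps.

delta = min(3, (6/25)eps)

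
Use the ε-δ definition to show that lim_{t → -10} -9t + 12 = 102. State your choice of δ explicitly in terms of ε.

Suppose ε > 0. We need δ > 0 so that 0 < |t + 10| < δ implies |(-9t + 12) − 102| < ε.
Since (-9t + 12) − 102 = -9(t + 10), we have |(-9t + 12) − 102| = 9|t + 10|.
So 9|t + 10| < ε exactly when |t + 10| < ε/9.
Choosing δ = ε/9 gives |(-9t + 12) − 102| = 9|t + 10| < ε whenever |t + 10| < δ.

δ = ε/9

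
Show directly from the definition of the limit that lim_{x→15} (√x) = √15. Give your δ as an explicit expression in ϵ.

δ = min(15, √15·ϵ)

Suppose ϵ > 0. We want δ > 0 such that 0 < |x − 15| < δ implies |√x − √15| < ϵ.
Multiplying by the conjugate, |√x − √15| = |x − 15|/(√x + √15).
Restrict δ ≤ 15 so that |x − 15| < 15 forces x > 0, and then √x + √15 > √15.
Hence |√x − √15| < |x − 15|/√15, which is < ϵ once |x − 15| < √15·ϵ.
Take δ = min(15, √15·ϵ). If 0 < |x − 15| < δ then x > 0 and |√x − √15| < |x − 15|/√15 < ϵ.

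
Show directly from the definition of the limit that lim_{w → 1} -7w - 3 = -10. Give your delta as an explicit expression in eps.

Let eps > 0 be given. We need delta > 0 so that 0 < |w − 1| < delta implies |(-7w - 3) + 10| < eps.
|(-7w - 3) + 10| = |-7w + 7| = 7|w − 1|.
So 7|w − 1| < eps exactly when |w − 1| < eps/7.
Choosing delta = eps/7 gives |(-7w - 3) + 10| = 7|w − 1| < eps whenever |w − 1| < delta.

delta = eps/7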